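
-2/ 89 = -0.02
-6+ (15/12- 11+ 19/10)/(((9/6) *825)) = -148657/24750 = -6.01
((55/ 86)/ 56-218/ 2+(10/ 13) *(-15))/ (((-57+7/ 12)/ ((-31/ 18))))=-3.68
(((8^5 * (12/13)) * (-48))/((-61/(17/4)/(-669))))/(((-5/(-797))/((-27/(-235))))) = -1154807382933504/931775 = -1239362918.02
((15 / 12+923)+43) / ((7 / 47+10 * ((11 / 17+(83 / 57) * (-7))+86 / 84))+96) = 88.51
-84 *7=-588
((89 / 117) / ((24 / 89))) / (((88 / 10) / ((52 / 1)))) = 39605 / 2376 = 16.67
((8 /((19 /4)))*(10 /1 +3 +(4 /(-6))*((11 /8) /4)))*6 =2452 /19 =129.05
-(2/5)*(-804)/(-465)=-536/775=-0.69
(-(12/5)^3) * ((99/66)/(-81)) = 32/125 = 0.26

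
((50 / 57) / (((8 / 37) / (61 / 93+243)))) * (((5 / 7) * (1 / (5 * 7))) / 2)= 5240125 / 519498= 10.09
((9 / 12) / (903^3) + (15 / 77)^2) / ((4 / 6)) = 4508047021 / 79194696504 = 0.06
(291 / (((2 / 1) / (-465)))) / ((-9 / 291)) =4375185 / 2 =2187592.50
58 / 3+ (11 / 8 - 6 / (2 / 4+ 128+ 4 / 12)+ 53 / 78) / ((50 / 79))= 90464473 / 4019600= 22.51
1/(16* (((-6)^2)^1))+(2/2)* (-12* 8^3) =-3538943/576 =-6144.00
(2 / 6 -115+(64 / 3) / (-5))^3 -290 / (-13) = -73811179202 / 43875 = -1682306.08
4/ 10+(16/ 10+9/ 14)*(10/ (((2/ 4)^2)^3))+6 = 50464/ 35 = 1441.83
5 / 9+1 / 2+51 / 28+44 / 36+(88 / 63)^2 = 96055 / 15876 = 6.05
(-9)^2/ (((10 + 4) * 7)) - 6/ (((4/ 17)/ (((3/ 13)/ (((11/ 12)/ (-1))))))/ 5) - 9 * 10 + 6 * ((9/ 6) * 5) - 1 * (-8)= -4.08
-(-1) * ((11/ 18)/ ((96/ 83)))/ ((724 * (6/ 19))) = 17347/ 7506432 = 0.00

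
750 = 750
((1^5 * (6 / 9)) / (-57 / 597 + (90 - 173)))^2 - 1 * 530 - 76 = -372834440495 / 615238416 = -606.00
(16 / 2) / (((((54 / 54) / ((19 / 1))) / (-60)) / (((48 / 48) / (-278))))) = 4560 / 139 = 32.81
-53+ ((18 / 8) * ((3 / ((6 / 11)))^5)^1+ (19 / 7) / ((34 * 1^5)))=171679541 / 15232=11270.98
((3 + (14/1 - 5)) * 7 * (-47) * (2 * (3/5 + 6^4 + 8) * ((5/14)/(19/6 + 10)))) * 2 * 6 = -264885984/79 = -3352987.14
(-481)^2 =231361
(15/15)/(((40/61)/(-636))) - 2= -9719/10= -971.90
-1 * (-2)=2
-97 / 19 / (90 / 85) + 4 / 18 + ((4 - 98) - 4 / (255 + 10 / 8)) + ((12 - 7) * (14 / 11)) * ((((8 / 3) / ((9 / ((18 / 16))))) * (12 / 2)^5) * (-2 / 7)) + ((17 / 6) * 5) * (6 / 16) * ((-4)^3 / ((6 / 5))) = -19645323967 / 3856050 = -5094.68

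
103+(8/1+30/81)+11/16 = 48409/432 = 112.06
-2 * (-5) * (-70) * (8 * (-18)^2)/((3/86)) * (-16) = 832204800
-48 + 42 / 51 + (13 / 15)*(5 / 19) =-45493 / 969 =-46.95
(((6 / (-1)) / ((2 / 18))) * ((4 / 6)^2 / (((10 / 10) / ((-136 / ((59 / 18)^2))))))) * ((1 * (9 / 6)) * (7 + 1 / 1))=12690432 / 3481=3645.63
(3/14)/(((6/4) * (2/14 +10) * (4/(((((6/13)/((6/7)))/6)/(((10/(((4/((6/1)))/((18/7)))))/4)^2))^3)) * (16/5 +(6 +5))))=80707214/362028803657567596875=0.00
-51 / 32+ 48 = 1485 / 32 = 46.41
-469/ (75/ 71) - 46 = -36749/ 75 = -489.99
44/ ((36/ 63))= 77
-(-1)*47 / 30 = 47 / 30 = 1.57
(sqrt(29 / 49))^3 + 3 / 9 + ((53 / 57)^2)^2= 29 * sqrt(29) / 343 + 11409148 / 10556001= 1.54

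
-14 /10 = -7 /5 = -1.40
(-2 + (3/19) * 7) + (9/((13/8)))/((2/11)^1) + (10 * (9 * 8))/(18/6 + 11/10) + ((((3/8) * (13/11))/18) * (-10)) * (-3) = 183506679/891176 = 205.92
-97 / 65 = -1.49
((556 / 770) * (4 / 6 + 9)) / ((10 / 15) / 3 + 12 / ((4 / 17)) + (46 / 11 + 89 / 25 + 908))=60465 / 8376326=0.01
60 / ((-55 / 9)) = -108 / 11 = -9.82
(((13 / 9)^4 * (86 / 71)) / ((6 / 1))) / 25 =1228123 / 34937325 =0.04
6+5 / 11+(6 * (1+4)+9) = 500 / 11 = 45.45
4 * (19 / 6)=12.67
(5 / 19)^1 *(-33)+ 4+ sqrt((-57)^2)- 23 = 557 / 19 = 29.32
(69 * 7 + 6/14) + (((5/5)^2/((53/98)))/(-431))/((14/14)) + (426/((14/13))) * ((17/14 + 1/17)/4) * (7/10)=571.56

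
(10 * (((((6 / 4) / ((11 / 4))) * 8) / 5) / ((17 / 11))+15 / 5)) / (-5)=-7.13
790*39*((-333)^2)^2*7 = 2651958187130070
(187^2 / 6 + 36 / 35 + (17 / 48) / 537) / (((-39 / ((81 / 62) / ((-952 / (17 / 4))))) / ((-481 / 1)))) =-583734278181 / 1392133120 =-419.31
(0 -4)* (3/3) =-4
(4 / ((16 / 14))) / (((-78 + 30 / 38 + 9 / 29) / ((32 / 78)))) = -0.02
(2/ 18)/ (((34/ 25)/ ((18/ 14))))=25/ 238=0.11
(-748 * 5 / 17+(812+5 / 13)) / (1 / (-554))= -328181.08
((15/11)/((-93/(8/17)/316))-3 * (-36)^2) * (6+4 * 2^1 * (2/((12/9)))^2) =-541233024/5797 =-93364.33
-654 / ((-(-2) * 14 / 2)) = -327 / 7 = -46.71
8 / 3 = 2.67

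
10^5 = 100000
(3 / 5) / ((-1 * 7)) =-0.09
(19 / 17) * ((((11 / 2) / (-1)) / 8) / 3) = -209 / 816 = -0.26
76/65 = 1.17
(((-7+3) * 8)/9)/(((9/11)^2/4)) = -15488/729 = -21.25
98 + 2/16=785/8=98.12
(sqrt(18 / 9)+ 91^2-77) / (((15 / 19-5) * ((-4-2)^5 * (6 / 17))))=323 * sqrt(2) / 3732480+ 662473 / 933120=0.71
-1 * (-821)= 821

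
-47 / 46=-1.02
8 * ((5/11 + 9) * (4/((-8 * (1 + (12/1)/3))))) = -416/55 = -7.56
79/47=1.68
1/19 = 0.05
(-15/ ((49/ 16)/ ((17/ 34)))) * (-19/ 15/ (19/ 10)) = 80/ 49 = 1.63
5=5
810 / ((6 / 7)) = 945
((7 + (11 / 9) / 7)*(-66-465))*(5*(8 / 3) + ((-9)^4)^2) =-3443910933604 / 21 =-163995758743.05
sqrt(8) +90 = 2 * sqrt(2) +90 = 92.83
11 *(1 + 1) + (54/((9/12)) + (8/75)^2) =528814/5625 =94.01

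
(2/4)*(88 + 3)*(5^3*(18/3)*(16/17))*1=546000/17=32117.65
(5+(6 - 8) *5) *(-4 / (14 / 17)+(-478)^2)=-7996770 / 7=-1142395.71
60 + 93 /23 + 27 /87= 42924 /667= 64.35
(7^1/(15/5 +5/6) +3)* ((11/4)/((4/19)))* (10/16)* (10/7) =579975/10304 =56.29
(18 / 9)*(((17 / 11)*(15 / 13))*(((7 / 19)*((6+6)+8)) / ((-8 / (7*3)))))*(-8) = 1499400 / 2717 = 551.86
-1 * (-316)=316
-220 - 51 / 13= -2911 / 13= -223.92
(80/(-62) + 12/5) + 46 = 7302/155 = 47.11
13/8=1.62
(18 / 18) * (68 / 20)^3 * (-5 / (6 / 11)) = -54043 / 150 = -360.29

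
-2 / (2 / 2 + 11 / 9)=-9 / 10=-0.90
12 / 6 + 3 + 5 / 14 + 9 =201 / 14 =14.36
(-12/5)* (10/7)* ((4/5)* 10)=-192/7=-27.43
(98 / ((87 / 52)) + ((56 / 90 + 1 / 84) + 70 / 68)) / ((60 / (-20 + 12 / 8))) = -18.57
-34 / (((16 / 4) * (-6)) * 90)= 17 / 1080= 0.02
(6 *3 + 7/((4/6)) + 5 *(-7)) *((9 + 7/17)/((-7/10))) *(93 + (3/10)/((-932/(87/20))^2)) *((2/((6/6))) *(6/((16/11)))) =138621976653303/2067325120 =67053.79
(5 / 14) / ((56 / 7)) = 5 / 112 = 0.04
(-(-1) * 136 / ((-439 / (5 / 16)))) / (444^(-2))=-8378280 / 439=-19084.92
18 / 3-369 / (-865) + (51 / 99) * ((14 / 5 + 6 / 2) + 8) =128792 / 9515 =13.54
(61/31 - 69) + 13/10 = -20377/310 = -65.73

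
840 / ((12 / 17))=1190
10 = 10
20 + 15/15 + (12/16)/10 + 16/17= 14971/680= 22.02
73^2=5329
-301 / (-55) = 301 / 55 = 5.47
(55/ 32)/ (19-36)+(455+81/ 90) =1239773/ 2720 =455.80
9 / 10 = 0.90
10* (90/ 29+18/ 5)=1944/ 29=67.03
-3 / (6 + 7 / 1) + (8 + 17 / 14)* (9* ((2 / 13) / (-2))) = -1203 / 182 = -6.61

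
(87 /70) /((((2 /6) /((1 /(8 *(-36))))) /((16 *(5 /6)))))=-0.17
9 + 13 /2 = 31 /2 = 15.50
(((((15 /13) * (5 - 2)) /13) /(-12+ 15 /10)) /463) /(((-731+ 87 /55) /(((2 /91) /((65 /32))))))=10560 /12997497981013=0.00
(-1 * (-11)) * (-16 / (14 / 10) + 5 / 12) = -10175 / 84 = -121.13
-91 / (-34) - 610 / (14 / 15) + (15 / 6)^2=-644.64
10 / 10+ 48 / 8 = 7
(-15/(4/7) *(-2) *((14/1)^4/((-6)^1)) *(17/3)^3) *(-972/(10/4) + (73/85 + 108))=462310485140/27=17122610560.74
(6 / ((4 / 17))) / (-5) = -51 / 10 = -5.10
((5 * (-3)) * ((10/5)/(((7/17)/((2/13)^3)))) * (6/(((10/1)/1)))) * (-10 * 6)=9.55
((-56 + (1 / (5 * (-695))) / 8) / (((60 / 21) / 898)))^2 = 23941698964450444849 / 77284000000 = 309788558.62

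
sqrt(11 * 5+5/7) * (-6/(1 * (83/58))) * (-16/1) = 5568 * sqrt(2730)/581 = 500.73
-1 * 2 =-2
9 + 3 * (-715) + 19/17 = -36293/17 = -2134.88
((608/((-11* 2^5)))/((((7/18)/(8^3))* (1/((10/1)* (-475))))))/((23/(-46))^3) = -86414961.04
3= 3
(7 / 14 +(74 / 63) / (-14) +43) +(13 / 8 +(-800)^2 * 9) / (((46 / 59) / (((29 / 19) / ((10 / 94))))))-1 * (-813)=1634190038465981 / 15417360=105996749.02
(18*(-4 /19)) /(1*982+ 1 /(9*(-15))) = -9720 /2518811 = -0.00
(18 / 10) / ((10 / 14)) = 63 / 25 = 2.52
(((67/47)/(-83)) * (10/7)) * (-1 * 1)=670/27307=0.02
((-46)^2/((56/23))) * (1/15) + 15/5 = 12797/210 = 60.94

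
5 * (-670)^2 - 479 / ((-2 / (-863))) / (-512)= 2298781377 / 1024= 2244903.69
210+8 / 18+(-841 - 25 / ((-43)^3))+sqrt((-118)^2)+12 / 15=-1830965578 / 3577815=-511.76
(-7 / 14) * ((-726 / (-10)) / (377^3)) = -0.00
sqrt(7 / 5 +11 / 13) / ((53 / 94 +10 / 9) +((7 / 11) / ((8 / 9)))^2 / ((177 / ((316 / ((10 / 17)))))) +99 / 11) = 0.12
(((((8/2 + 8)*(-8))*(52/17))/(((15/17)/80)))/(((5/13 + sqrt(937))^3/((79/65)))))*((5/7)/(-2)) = -824570042920/54262682114697 + 714928213064*sqrt(937)/54262682114697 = 0.39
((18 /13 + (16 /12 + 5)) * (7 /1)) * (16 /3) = 33712 /117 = 288.14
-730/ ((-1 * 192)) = 365/ 96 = 3.80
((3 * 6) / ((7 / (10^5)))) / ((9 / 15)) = 3000000 / 7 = 428571.43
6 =6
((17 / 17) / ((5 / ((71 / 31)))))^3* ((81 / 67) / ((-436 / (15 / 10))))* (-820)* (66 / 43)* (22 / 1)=2588819654718 / 233880948475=11.07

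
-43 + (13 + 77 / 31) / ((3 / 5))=-533 / 31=-17.19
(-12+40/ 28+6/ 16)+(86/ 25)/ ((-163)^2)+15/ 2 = -100293159/ 37196600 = -2.70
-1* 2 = -2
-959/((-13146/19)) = 2603/1878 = 1.39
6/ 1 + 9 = 15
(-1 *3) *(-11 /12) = 2.75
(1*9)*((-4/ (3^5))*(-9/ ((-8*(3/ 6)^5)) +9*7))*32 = -1408/ 3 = -469.33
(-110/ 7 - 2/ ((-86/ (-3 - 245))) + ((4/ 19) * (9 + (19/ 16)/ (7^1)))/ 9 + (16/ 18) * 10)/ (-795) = 94389/ 6062140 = 0.02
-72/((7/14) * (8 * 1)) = -18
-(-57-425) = 482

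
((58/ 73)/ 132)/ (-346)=-29/ 1667028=-0.00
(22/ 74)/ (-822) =-0.00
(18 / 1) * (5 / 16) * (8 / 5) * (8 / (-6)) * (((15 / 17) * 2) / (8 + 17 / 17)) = -40 / 17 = -2.35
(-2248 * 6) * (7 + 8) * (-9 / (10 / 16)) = 2913408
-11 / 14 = -0.79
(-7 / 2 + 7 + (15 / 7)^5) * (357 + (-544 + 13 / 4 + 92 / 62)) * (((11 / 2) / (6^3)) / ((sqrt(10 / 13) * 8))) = -406826791789 * sqrt(130) / 144050780160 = -32.20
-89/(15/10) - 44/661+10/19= -2218180/37677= -58.87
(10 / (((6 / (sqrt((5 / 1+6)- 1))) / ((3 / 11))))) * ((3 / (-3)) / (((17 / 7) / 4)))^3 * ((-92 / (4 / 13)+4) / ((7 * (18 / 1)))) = 2312800 * sqrt(10) / 486387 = 15.04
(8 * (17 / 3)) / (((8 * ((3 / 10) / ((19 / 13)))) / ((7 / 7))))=3230 / 117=27.61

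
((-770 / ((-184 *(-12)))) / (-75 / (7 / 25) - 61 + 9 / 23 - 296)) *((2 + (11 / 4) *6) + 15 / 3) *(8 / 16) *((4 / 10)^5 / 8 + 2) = 79216291 / 6032340000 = 0.01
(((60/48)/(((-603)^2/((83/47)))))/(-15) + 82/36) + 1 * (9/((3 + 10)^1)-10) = -7.03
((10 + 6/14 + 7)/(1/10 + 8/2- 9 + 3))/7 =-1220/931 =-1.31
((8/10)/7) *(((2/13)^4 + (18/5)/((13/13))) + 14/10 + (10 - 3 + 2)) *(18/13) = 5758128/2599051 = 2.22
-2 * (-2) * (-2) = -8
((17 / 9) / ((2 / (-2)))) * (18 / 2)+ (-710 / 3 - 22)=-827 / 3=-275.67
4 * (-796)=-3184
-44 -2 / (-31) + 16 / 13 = -17210 / 403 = -42.70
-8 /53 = -0.15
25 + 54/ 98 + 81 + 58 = 8063/ 49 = 164.55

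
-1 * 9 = -9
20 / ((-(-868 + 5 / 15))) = 60 / 2603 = 0.02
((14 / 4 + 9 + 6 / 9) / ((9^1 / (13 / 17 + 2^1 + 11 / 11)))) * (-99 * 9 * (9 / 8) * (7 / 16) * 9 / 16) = -1478169 / 1088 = -1358.61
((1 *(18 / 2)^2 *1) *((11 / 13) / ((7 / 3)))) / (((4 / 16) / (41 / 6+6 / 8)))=891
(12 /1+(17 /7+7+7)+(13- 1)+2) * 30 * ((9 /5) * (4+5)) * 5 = 721710 /7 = 103101.43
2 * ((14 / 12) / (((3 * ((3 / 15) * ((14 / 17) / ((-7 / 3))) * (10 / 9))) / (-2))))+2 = 131 / 6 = 21.83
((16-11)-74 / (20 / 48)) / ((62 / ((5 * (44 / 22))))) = -863 / 31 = -27.84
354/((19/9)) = 3186/19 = 167.68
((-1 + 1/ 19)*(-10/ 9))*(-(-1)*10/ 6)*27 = 900/ 19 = 47.37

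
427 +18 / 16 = 3425 / 8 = 428.12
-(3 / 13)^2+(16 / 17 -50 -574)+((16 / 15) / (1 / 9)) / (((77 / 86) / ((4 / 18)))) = -2059775659 / 3318315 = -620.73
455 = 455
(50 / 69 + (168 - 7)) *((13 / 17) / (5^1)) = 145067 / 5865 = 24.73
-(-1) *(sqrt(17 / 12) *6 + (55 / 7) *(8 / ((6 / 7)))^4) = sqrt(51) + 4829440 / 81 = 59629.86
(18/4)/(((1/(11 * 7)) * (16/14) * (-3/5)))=-8085/16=-505.31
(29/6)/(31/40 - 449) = -580/53787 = -0.01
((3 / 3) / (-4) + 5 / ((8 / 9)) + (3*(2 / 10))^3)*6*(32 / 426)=22364 / 8875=2.52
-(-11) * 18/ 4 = 99/ 2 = 49.50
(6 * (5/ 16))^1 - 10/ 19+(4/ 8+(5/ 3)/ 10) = 919/ 456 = 2.02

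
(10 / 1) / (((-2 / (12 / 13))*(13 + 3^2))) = -30 / 143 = -0.21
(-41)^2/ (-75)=-1681/ 75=-22.41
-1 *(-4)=4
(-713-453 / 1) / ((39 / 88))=-102608 / 39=-2630.97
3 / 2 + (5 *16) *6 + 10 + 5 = 993 / 2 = 496.50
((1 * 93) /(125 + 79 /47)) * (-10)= -7.34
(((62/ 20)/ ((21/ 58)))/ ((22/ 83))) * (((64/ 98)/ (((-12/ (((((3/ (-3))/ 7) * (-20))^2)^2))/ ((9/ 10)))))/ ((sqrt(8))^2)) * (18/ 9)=-238774400/ 9058973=-26.36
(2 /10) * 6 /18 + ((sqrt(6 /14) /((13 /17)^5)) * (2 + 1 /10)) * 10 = 1 /15 + 4259571 * sqrt(21) /371293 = 52.64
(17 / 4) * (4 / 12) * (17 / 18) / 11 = 289 / 2376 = 0.12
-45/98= -0.46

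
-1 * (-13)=13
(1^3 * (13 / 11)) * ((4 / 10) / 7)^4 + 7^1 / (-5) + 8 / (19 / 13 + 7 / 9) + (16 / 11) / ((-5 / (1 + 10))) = -1.03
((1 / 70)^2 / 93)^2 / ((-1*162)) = -1 / 33641323380000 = -0.00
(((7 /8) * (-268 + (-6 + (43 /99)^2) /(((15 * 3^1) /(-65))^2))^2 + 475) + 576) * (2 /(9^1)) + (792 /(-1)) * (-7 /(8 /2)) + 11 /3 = 383017352096661163 /22688893517796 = 16881.27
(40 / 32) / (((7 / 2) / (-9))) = -45 / 14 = -3.21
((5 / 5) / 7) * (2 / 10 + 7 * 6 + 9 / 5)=44 / 7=6.29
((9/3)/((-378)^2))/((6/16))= 0.00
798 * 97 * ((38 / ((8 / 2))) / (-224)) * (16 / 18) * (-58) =1015493 / 6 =169248.83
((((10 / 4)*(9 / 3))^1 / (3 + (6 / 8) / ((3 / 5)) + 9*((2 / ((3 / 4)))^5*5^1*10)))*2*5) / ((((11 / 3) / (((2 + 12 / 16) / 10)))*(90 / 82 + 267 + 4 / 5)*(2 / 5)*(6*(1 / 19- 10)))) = -292125 / 20232013105696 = -0.00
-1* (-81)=81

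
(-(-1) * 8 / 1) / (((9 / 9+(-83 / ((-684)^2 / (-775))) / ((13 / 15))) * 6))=2703168 / 2349001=1.15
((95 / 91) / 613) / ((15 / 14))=0.00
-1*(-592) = 592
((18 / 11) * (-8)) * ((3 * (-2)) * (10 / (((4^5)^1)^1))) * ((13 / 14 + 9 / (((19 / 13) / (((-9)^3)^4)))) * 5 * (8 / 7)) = 312268217010384375 / 40964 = 7622991334107.62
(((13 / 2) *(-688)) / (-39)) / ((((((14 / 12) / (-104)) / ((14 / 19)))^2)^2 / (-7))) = -1947123817906176 / 130321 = -14940982787.93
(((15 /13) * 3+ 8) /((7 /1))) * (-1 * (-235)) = 384.78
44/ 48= 11/ 12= 0.92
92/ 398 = 46/ 199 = 0.23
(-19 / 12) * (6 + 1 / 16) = -1843 / 192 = -9.60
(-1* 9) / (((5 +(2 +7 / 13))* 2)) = -117 / 196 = -0.60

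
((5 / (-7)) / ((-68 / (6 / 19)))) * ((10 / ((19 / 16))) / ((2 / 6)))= 3600 / 42959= 0.08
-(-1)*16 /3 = 16 /3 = 5.33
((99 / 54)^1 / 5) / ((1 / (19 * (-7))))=-1463 / 30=-48.77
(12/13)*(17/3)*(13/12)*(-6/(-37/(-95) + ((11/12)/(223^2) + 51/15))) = -385499208/42966065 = -8.97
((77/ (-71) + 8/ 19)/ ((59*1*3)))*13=-11635/ 238773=-0.05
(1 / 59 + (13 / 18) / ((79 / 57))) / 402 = 15047 / 11242332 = 0.00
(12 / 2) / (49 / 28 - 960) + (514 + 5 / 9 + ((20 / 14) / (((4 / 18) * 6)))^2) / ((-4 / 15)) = -1933.89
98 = 98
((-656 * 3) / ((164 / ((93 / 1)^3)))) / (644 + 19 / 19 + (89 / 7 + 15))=-67565988 / 4709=-14348.27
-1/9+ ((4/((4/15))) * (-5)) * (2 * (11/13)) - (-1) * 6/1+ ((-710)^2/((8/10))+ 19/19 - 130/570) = 1400500532/2223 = 630004.74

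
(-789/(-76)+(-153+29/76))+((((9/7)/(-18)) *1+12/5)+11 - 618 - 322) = -710824/665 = -1068.91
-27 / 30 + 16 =151 / 10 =15.10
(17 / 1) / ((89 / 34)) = 578 / 89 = 6.49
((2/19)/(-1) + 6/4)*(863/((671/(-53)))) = -2424167/25498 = -95.07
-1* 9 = -9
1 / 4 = 0.25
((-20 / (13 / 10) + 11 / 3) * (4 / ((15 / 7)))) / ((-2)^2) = -3199 / 585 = -5.47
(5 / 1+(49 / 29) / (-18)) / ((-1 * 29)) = -2561 / 15138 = -0.17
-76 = -76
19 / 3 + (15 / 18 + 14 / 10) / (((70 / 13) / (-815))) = -331.70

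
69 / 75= 23 / 25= 0.92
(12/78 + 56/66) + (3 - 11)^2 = 27886/429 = 65.00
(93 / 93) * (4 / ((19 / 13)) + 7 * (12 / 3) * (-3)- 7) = -1677 / 19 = -88.26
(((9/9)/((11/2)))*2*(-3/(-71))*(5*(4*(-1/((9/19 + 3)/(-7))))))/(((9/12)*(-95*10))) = -112/128865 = -0.00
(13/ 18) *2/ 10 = 13/ 90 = 0.14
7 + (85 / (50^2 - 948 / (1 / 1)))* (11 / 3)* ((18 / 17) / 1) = 5597 / 776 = 7.21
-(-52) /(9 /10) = 520 /9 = 57.78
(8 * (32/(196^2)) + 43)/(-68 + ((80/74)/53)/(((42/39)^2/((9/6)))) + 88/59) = -11946963041/18468279879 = -0.65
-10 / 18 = -5 / 9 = -0.56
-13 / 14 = -0.93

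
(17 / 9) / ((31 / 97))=1649 / 279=5.91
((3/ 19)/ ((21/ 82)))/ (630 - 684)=-41/ 3591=-0.01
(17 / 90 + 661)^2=3541083049 / 8100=437170.75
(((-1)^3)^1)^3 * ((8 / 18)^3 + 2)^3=-3525688648 / 387420489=-9.10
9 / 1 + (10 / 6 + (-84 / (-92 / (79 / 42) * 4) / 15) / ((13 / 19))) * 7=752027 / 35880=20.96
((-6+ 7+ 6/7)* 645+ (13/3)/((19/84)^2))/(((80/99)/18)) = 2887746147/101080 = 28568.92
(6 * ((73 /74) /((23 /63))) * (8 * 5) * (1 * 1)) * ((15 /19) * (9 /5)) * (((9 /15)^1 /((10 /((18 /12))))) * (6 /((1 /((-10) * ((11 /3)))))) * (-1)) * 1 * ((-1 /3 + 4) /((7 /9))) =1390879512 /16169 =86021.37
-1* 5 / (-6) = 5 / 6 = 0.83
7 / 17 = 0.41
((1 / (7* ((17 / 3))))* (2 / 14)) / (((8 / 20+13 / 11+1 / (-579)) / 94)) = 4490145 / 20957447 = 0.21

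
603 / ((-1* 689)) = -603 / 689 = -0.88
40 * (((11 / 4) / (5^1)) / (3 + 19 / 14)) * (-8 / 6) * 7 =-8624 / 183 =-47.13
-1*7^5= -16807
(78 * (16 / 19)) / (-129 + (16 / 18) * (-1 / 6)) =-33696 / 66253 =-0.51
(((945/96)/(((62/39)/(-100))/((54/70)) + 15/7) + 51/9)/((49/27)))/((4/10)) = 3481974315/245283808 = 14.20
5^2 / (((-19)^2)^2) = 25 / 130321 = 0.00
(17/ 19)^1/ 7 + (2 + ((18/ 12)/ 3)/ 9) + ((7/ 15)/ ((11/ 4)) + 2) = 573169/ 131670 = 4.35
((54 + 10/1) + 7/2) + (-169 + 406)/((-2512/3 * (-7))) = 1187631/17584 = 67.54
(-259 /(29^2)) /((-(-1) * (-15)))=259 /12615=0.02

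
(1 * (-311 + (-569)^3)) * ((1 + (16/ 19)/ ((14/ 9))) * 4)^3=-101573189397760000/ 2352637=-43174186837.05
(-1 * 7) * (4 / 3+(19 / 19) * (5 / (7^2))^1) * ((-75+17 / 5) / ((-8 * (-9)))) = 37769 / 3780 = 9.99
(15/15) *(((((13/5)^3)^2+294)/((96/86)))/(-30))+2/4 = -393834037/22500000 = -17.50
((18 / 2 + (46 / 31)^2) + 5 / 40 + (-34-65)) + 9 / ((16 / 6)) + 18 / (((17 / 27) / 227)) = 6405.23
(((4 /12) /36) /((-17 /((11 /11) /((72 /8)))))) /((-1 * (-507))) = -1 /8377668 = -0.00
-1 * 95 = -95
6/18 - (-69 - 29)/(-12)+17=55/6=9.17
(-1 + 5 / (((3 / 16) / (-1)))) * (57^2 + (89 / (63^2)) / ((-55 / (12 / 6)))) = -58866942991 / 654885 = -89888.98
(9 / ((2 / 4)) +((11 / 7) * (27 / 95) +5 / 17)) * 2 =37.48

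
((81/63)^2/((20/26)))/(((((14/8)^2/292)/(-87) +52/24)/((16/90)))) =21136128/119862575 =0.18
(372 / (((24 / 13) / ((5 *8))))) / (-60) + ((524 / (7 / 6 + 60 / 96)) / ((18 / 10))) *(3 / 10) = -11041 / 129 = -85.59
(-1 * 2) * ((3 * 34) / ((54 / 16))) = -544 / 9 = -60.44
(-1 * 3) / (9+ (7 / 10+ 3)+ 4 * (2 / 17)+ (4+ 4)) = -510 / 3599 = -0.14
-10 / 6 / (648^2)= -5 / 1259712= -0.00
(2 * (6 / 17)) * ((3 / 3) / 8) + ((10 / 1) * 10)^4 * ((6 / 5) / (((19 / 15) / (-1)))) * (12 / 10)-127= -73440081985 / 646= -113684337.44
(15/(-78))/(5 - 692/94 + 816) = -235/994266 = -0.00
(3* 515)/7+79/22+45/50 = 86704/385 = 225.21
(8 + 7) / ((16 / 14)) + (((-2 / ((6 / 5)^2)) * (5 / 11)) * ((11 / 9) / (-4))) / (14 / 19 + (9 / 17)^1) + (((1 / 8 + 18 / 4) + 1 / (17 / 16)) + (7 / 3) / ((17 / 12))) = 92321189 / 4505544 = 20.49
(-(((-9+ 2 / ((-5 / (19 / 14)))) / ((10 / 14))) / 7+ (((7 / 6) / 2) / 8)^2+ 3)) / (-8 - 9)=1768831 / 27417600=0.06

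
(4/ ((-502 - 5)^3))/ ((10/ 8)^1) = -16/ 651619215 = -0.00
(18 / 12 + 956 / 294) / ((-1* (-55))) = 127 / 1470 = 0.09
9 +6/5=51/5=10.20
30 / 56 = 15 / 28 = 0.54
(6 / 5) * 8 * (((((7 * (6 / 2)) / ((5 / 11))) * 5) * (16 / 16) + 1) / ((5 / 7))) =77952 / 25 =3118.08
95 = 95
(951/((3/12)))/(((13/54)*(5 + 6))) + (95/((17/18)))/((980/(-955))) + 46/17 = 18795005/14014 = 1341.16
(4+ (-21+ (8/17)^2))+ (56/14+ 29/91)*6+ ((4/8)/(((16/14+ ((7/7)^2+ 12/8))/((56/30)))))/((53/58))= 9.41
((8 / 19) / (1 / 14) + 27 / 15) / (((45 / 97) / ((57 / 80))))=70907 / 6000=11.82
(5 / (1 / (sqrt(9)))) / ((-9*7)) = -5 / 21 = -0.24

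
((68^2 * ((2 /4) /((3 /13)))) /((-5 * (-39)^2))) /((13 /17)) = -1.72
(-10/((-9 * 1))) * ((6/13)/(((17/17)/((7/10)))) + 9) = 404/39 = 10.36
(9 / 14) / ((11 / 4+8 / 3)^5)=1119744 / 8122034375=0.00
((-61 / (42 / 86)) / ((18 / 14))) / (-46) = 2623 / 1242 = 2.11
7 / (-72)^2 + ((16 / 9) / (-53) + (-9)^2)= 22246067 / 274752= 80.97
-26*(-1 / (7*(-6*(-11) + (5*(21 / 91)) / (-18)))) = 2028 / 36001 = 0.06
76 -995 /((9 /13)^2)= -1999.99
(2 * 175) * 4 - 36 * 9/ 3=1292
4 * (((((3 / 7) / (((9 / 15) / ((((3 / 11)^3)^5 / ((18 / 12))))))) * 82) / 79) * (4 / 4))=15688138320 / 2310018237686855003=0.00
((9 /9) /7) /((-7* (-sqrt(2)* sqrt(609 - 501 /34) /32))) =0.02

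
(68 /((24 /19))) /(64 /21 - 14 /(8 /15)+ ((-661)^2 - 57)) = 4522 /36694627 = 0.00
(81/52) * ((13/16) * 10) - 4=277/32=8.66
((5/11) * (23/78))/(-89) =-115/76362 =-0.00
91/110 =0.83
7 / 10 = 0.70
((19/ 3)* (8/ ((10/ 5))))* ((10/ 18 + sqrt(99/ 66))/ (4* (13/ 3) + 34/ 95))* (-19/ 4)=-34295* sqrt(6)/ 10084 - 171475/ 45378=-12.11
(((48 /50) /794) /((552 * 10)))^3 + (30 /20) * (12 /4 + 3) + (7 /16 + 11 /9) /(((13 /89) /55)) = 7058385872031480648437617 /11133991953205875000000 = 633.95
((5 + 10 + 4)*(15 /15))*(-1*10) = -190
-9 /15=-3 /5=-0.60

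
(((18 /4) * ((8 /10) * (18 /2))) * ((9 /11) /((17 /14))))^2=416649744 /874225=476.59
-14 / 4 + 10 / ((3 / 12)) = 73 / 2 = 36.50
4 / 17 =0.24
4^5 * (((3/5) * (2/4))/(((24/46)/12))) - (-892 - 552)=42548/5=8509.60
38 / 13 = 2.92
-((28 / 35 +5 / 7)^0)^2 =-1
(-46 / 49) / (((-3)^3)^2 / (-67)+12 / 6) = 3082 / 29155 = 0.11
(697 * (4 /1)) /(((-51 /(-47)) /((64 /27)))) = 493312 /81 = 6090.27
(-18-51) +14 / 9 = -607 / 9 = -67.44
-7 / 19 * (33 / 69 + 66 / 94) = -8932 / 20539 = -0.43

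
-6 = -6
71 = 71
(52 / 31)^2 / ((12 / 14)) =9464 / 2883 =3.28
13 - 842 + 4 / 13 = -10773 / 13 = -828.69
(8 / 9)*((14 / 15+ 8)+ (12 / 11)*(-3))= 7472 / 1485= 5.03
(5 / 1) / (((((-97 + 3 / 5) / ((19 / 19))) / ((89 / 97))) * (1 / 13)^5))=-826126925 / 46754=-17669.65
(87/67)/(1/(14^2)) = 17052/67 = 254.51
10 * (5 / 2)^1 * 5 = 125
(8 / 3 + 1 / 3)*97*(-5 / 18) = -485 / 6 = -80.83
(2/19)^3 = 8/6859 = 0.00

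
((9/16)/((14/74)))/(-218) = -333/24416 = -0.01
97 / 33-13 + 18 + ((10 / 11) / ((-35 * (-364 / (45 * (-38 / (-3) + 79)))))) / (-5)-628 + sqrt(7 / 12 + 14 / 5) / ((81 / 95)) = -26071063 / 42042 + 19 * sqrt(3045) / 486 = -617.96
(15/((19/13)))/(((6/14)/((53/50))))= 4823/190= 25.38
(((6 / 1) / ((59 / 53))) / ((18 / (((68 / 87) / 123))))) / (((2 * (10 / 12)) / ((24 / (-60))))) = -7208 / 15783975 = -0.00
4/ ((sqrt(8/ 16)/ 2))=8 *sqrt(2)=11.31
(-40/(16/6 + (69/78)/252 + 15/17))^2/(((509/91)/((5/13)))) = 27790325821440/3187857492389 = 8.72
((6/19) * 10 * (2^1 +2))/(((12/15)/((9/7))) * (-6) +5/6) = -2400/551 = -4.36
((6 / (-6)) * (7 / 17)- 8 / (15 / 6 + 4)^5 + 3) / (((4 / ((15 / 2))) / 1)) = 4.85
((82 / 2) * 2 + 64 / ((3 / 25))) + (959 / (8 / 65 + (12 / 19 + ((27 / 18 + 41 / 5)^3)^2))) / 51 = 2152222322924074622 / 3497652617496871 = 615.33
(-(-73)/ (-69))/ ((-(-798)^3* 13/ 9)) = -73/ 50647569336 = -0.00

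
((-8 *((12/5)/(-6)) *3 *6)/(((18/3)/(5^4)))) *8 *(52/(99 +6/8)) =3328000/133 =25022.56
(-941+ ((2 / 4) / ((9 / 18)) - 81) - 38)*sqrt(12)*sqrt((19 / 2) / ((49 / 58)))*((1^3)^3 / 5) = -2118*sqrt(1653) / 35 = -2460.34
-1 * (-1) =1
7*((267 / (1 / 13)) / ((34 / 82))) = 996177 / 17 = 58598.65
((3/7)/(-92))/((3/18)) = -9/322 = -0.03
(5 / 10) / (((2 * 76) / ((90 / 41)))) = 45 / 6232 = 0.01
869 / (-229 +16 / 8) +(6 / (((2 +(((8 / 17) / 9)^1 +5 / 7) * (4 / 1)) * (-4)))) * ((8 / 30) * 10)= -2843831 / 615851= -4.62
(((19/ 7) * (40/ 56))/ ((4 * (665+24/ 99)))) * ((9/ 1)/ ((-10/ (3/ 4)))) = -0.00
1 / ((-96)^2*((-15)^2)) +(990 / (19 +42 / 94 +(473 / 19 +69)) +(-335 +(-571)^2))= 3797785860946423 / 11659852800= 325714.73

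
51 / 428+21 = 9039 / 428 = 21.12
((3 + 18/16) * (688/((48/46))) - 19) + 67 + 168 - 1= 11739/4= 2934.75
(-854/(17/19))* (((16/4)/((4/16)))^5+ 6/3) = -17014226628/17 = -1000836860.47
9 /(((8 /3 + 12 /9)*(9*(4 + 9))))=1 /52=0.02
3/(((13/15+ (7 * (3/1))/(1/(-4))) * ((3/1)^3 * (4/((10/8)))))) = -0.00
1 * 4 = 4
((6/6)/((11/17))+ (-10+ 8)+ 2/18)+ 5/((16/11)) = 4901/1584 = 3.09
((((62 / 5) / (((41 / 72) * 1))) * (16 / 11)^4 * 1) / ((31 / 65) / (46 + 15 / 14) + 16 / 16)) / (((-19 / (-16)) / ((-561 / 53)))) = -681713332125696 / 792587075731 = -860.11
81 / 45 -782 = -3901 / 5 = -780.20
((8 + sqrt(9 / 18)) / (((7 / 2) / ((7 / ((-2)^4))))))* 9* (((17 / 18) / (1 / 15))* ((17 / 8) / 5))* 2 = 867* sqrt(2) / 128 + 867 / 8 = 117.95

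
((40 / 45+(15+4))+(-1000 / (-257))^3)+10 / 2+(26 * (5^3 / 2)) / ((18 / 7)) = 72896871013 / 101847558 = 715.74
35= 35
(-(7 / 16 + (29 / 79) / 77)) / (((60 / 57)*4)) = -163571 / 1557248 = -0.11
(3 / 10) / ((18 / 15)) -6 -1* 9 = -59 / 4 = -14.75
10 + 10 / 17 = 180 / 17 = 10.59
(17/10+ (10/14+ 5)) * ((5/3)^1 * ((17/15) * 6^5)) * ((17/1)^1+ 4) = 11434608/5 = 2286921.60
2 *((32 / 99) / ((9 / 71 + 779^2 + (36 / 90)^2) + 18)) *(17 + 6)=1306400 / 53320174083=0.00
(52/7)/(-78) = -2/21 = -0.10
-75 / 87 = -25 / 29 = -0.86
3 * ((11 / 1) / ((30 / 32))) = 176 / 5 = 35.20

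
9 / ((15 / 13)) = 39 / 5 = 7.80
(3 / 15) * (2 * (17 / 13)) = 34 / 65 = 0.52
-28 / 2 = -14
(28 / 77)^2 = 16 / 121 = 0.13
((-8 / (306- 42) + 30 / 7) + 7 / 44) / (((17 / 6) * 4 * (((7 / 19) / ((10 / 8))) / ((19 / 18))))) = 7362595 / 5277888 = 1.39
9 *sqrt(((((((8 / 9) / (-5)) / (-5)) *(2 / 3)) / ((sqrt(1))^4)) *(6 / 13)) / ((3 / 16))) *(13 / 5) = 16 *sqrt(78) / 25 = 5.65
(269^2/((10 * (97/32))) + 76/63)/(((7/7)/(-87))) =-2116325692/10185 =-207788.48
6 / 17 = 0.35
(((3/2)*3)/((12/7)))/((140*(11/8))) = 3/220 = 0.01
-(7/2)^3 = -343/8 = -42.88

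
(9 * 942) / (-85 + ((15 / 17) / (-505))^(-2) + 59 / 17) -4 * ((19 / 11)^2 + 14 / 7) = -120696400854 / 6062709719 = -19.91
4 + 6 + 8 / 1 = 18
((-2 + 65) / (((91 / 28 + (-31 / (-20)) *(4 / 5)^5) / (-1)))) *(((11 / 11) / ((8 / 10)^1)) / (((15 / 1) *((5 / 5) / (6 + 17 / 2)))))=-9515625 / 469738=-20.26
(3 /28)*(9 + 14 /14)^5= 75000 /7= 10714.29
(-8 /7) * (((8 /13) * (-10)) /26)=0.27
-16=-16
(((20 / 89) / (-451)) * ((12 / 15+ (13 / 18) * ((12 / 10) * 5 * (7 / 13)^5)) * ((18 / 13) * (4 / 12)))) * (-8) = 2483008 / 1354848157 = 0.00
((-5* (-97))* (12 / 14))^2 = 8468100 / 49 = 172818.37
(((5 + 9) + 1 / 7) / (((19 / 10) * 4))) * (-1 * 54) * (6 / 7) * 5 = -430.67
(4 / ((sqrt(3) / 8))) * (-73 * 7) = -16352 * sqrt(3) / 3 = -9440.83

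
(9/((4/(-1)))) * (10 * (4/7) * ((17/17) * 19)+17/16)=-110511/448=-246.68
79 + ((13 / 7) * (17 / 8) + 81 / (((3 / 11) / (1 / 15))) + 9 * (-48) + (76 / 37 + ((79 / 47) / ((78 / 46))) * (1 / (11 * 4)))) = -68343569251 / 208888680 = -327.18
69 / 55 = 1.25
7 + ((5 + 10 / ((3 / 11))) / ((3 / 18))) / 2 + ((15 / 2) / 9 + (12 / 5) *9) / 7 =28393 / 210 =135.20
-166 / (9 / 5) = -830 / 9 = -92.22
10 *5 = 50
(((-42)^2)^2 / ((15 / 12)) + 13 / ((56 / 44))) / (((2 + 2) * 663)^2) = 174255691 / 492317280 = 0.35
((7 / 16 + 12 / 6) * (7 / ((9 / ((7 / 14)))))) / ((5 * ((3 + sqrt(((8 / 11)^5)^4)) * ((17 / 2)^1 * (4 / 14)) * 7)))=2360305638691 / 643709887516320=0.00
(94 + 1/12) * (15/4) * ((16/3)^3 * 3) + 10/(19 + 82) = 145957210/909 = 160568.99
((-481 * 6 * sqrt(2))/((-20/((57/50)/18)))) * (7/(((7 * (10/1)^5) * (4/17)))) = 155363 * sqrt(2)/400000000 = 0.00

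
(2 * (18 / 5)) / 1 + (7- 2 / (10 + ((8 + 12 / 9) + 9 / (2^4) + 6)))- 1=81558 / 6215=13.12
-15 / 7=-2.14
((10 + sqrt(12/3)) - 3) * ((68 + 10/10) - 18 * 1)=459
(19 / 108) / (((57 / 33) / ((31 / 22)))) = 31 / 216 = 0.14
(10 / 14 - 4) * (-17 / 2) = 391 / 14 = 27.93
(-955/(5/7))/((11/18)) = -24066/11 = -2187.82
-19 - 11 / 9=-182 / 9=-20.22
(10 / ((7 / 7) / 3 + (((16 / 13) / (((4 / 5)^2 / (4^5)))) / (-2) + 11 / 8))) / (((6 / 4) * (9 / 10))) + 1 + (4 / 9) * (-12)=-11980813 / 2760003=-4.34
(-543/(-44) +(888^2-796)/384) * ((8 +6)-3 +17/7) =27713.46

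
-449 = -449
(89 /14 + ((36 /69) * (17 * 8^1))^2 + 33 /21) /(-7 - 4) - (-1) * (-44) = -40931159 /81466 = -502.43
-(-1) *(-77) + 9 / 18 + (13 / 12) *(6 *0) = -153 / 2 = -76.50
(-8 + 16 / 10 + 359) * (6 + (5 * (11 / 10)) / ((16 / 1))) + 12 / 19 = 6801811 / 3040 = 2237.44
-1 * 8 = -8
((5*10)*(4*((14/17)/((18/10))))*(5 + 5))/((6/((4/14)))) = 43.57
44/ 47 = 0.94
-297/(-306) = 33/34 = 0.97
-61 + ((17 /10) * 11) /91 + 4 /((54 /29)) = -1440941 /24570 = -58.65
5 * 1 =5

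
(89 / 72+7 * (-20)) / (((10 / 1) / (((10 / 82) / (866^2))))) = -9991 / 4427740224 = -0.00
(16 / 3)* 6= 32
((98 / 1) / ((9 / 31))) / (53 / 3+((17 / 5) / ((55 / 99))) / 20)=1519000 / 80877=18.78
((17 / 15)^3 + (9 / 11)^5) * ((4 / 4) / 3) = 990533938 / 1630641375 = 0.61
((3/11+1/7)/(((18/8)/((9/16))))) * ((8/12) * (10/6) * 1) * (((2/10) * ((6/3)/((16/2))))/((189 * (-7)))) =-4/916839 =-0.00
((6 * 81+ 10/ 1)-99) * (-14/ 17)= -5558/ 17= -326.94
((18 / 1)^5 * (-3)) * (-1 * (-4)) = -22674816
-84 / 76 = -1.11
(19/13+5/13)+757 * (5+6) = 108275/13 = 8328.85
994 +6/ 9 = 2984/ 3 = 994.67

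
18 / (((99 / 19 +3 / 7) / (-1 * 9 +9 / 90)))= -35511 / 1250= -28.41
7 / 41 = 0.17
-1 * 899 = -899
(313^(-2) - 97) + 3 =-9209085 / 97969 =-94.00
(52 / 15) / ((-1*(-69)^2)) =-52 / 71415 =-0.00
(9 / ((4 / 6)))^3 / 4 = 19683 / 32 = 615.09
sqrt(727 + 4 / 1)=sqrt(731)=27.04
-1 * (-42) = 42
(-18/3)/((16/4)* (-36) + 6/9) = 9/215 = 0.04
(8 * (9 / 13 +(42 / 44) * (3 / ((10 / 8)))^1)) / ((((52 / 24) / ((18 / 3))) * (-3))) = -204768 / 9295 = -22.03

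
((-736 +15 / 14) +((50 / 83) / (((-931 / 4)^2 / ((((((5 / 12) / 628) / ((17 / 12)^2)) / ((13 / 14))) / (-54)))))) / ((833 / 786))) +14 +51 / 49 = -21811287387896577659 / 30298178060832318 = -719.89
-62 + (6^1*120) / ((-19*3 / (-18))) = 3142 / 19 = 165.37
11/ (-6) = -11/ 6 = -1.83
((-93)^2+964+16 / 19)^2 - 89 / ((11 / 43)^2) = 4037198953328 / 43681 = 92424600.02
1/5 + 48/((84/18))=367/35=10.49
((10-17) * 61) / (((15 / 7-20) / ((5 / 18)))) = 2989 / 450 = 6.64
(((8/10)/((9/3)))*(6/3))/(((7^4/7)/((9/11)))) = 24/18865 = 0.00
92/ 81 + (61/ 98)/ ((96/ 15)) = 313217/ 254016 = 1.23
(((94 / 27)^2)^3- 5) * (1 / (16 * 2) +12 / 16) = 17198316965275 / 12397455648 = 1387.25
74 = 74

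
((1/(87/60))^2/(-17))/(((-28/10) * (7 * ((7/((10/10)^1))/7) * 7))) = 1000/4903871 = 0.00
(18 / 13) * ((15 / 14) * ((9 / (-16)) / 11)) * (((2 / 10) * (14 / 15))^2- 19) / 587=2880333 / 1175174000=0.00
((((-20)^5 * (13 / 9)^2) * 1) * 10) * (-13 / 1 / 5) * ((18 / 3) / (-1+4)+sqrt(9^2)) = 154668800000 / 81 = 1909491358.02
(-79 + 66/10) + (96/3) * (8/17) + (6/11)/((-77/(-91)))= -583124/10285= -56.70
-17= -17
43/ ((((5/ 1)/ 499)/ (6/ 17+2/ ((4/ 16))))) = 3046894/ 85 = 35845.81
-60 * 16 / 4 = -240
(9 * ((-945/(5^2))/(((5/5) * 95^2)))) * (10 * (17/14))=-4131/9025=-0.46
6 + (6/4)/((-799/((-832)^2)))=-1033542/799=-1293.54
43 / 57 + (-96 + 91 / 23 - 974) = -1396594 / 1311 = -1065.29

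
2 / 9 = 0.22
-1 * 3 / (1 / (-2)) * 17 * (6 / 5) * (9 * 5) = 5508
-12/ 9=-4/ 3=-1.33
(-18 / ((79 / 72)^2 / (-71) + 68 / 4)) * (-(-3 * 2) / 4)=-9937728 / 6250847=-1.59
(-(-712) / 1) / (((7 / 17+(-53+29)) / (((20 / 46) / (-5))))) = 24208 / 9223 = 2.62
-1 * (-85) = 85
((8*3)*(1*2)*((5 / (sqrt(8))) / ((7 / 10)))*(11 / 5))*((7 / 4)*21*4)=27720*sqrt(2)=39202.00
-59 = -59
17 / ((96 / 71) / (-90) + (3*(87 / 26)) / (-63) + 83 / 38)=31303545 / 3700901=8.46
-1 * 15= -15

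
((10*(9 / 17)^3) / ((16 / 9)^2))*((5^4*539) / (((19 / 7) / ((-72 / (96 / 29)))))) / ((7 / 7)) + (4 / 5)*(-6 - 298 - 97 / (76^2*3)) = -17266202079860851 / 13621194240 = -1267598.26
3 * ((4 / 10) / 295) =6 / 1475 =0.00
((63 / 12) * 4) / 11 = 21 / 11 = 1.91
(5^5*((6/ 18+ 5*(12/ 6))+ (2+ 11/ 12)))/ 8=165625/ 32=5175.78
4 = 4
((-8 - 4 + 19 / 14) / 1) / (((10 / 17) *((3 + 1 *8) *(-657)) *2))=2533 / 2023560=0.00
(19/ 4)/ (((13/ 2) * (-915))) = -19/ 23790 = -0.00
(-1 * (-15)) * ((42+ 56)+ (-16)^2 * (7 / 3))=10430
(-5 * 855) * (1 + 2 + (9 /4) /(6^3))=-411825 /32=-12869.53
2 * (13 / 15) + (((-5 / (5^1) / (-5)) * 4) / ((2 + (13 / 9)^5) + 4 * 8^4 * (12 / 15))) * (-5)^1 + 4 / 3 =178107267374 / 58084233285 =3.07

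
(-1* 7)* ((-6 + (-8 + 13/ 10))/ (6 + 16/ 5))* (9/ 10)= 8001/ 920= 8.70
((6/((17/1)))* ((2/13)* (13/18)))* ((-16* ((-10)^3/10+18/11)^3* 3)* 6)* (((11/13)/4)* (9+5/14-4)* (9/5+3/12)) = 4674209227920/187187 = 24970800.47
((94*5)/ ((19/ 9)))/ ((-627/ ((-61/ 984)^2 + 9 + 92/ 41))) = -2559313795/ 640824096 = -3.99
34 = 34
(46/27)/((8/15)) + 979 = 35359/36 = 982.19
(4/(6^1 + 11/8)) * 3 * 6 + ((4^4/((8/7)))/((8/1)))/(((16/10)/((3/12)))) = 14.14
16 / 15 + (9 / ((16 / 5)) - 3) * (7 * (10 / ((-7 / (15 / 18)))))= 2.63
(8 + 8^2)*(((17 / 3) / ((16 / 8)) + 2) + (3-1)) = 492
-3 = -3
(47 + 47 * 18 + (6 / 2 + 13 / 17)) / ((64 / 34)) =15245 / 32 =476.41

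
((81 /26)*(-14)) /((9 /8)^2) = -448 /13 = -34.46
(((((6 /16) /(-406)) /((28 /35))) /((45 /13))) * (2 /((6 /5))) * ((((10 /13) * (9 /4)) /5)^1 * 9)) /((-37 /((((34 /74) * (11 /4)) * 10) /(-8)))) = -42075 /569153536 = -0.00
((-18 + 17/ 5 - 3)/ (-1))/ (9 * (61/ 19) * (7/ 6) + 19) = 3344/ 10015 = 0.33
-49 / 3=-16.33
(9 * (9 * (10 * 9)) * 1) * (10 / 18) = 4050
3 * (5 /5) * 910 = 2730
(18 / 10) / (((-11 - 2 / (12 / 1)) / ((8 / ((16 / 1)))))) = -27 / 335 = -0.08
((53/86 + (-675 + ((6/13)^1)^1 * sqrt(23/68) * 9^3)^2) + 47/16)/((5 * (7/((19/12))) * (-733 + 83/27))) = -14.24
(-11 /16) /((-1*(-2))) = -11 /32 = -0.34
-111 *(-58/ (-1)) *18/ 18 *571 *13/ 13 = -3676098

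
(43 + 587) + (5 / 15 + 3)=633.33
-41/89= -0.46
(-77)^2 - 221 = 5708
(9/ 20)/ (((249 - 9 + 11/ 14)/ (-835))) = -10521/ 6742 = -1.56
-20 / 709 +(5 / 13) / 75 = -0.02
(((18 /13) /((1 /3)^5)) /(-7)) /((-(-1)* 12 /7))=-28.04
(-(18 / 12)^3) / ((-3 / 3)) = 27 / 8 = 3.38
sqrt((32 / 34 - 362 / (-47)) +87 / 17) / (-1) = -sqrt(8785005) / 799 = -3.71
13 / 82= 0.16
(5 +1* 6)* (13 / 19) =143 / 19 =7.53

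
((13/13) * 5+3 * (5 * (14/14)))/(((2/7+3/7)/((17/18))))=238/9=26.44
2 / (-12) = -0.17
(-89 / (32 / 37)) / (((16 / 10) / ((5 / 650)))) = -3293 / 6656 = -0.49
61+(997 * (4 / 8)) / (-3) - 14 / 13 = -8287 / 78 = -106.24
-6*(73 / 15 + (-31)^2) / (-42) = 14488 / 105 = 137.98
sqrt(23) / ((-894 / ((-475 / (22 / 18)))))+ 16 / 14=8 / 7+ 1425 * sqrt(23) / 3278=3.23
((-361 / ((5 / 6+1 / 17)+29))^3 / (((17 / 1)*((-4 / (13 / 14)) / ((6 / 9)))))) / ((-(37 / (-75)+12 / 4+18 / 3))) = -119307178068975 / 63293774607217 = -1.88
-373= -373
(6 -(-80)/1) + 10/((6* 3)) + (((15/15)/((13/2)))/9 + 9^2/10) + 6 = 117787/1170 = 100.67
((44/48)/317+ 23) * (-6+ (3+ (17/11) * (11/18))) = -3237611/68472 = -47.28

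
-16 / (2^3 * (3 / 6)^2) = -8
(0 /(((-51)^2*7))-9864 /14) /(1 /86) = -424152 /7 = -60593.14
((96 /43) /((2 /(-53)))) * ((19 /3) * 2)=-32224 /43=-749.40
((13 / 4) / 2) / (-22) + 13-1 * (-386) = 70211 / 176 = 398.93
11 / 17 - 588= -9985 / 17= -587.35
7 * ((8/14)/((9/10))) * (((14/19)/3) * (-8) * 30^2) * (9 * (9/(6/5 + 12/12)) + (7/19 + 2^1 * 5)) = -4418176000/11913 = -370870.14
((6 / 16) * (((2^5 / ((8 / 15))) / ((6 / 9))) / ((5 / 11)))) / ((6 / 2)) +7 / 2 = 113 / 4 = 28.25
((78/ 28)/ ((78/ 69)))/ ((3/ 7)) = 23/ 4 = 5.75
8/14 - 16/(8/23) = -318/7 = -45.43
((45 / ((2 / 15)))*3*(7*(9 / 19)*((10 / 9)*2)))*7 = 992250 / 19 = 52223.68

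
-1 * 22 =-22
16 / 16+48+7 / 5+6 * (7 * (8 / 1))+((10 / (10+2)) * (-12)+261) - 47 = 2952 / 5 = 590.40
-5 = -5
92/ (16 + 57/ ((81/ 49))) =2484/ 1363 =1.82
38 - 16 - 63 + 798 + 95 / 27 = 20534 / 27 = 760.52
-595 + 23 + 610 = 38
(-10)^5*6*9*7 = -37800000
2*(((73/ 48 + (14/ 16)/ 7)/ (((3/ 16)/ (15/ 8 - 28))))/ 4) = -16511/ 144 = -114.66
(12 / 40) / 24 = 1 / 80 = 0.01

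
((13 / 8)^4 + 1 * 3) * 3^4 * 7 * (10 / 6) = 38602305 / 4096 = 9424.39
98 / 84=7 / 6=1.17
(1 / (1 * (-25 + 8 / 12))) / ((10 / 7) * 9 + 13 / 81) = -1701 / 538813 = -0.00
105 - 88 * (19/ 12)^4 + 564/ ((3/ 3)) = 115.94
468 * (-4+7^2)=21060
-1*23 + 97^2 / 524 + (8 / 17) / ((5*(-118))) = -13256741 / 2627860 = -5.04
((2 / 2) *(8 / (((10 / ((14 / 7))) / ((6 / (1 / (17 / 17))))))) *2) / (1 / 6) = 576 / 5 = 115.20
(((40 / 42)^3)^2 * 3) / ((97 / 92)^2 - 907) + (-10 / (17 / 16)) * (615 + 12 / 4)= -21674719482916562240 / 3726436839193341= -5816.47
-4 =-4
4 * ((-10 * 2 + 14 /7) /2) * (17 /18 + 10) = -394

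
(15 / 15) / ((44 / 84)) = 1.91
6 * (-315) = -1890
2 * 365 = 730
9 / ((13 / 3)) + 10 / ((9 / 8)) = 1283 / 117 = 10.97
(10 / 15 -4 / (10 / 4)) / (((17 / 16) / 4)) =-896 / 255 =-3.51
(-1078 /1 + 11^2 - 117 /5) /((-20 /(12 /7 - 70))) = -585789 /175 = -3347.37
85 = 85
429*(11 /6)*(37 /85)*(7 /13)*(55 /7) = 49247 /34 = 1448.44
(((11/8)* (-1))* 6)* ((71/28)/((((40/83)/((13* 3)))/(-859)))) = 6514905969/4480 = 1454220.08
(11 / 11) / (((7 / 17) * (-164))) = -17 / 1148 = -0.01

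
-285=-285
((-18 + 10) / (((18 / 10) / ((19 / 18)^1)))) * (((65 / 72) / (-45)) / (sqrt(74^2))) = 1235 / 971028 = 0.00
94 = 94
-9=-9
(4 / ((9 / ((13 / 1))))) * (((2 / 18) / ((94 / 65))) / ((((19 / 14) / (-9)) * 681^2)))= -23660 / 3727247157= -0.00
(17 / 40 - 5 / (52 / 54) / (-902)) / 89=101021 / 20872280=0.00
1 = 1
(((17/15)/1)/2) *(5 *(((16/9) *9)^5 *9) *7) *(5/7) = 133693440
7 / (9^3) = 7 / 729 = 0.01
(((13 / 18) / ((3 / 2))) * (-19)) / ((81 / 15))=-1235 / 729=-1.69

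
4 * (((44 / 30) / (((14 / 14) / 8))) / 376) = 88 / 705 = 0.12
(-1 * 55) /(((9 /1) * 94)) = -55 /846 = -0.07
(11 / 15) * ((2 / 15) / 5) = 22 / 1125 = 0.02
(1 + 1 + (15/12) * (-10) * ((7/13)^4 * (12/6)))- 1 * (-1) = 0.90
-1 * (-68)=68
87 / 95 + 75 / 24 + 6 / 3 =4591 / 760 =6.04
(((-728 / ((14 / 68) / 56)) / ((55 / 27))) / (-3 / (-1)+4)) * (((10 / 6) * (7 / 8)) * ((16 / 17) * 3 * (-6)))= 3773952 / 11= 343086.55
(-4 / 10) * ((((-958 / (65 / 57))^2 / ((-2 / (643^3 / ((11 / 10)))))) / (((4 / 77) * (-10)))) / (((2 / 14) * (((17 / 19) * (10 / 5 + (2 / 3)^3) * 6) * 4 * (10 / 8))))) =-1660526639793615703977 / 222657500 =-7457761987777.71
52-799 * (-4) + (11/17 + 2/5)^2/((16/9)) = 375540089/115600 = 3248.62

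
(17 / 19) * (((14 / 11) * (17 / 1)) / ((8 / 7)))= 14161 / 836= 16.94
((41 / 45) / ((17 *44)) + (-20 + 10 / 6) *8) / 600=-4936759 / 20196000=-0.24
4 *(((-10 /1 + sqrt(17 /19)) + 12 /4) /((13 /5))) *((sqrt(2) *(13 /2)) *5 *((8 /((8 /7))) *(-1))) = 350 *sqrt(2) *(133-sqrt(323)) /19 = 2996.62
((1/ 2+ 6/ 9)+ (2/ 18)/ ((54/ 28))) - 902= -437777/ 486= -900.78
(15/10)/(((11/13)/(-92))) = -1794/11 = -163.09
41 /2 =20.50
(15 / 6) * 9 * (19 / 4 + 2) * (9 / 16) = 10935 / 128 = 85.43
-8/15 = -0.53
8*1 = 8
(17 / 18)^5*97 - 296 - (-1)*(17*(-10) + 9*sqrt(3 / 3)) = -725806447 / 1889568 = -384.11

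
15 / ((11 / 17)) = 255 / 11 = 23.18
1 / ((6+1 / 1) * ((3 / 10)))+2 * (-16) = -31.52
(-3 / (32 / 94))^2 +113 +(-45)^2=567209 / 256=2215.66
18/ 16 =9/ 8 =1.12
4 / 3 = 1.33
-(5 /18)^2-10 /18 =-205 /324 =-0.63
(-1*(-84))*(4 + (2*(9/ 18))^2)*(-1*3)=-1260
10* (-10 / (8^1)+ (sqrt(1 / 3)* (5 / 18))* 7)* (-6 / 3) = 25 -350* sqrt(3) / 27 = 2.55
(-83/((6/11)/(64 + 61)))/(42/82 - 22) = 4679125/5286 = 885.19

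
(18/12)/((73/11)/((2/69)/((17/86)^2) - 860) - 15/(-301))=659677018/18519563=35.62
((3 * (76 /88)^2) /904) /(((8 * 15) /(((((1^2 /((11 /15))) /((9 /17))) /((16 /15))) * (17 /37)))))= 521645 /22793875456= 0.00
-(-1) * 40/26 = 20/13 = 1.54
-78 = -78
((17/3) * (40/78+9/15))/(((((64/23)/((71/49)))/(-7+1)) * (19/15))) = -860591/55328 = -15.55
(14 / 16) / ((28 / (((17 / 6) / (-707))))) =-17 / 135744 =-0.00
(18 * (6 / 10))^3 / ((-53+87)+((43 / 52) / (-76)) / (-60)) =7467572736 / 201553075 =37.05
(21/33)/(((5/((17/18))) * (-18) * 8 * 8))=-119/1140480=-0.00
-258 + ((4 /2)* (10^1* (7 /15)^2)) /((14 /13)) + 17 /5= -2255 /9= -250.56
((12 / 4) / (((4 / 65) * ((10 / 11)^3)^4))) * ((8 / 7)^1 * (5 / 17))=122398706692119 / 2380000000000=51.43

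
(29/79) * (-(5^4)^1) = -229.43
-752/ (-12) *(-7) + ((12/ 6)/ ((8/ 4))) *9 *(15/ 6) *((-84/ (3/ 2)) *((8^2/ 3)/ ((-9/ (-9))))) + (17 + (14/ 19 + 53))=-1553132/ 57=-27247.93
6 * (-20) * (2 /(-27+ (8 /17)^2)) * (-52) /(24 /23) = -3456440 /7739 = -446.63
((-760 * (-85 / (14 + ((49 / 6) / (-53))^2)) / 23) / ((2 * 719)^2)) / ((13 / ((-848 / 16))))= -86557087800 / 219203334975443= -0.00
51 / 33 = 17 / 11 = 1.55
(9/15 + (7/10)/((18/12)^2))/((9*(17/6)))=0.04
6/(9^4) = 2/2187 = 0.00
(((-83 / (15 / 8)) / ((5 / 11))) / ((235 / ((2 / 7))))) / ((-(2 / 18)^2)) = 394416 / 41125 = 9.59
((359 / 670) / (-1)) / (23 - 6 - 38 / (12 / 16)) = 1077 / 67670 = 0.02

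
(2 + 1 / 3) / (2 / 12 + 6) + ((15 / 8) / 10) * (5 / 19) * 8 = 1087 / 1406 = 0.77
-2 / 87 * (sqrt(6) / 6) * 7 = -7 * sqrt(6) / 261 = -0.07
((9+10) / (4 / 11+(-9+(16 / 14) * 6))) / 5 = -1463 / 685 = -2.14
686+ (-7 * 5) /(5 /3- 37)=72821 /106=686.99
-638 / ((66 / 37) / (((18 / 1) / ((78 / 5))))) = -412.69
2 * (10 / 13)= 20 / 13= 1.54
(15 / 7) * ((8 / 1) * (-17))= -2040 / 7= -291.43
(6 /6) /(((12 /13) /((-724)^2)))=1703572 /3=567857.33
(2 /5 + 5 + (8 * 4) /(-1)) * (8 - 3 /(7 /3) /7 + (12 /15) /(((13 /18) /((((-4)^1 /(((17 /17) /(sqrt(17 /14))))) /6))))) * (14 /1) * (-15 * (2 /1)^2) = 174648 - 76608 * sqrt(238) /65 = 156465.68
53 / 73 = 0.73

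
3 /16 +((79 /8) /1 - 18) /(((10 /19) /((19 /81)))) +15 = 7495 /648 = 11.57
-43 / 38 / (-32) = 43 / 1216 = 0.04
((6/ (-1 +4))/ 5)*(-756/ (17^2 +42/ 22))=-2079/ 2000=-1.04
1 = 1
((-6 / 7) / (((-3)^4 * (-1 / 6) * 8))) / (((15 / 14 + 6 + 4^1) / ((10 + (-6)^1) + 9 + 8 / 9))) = 25 / 2511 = 0.01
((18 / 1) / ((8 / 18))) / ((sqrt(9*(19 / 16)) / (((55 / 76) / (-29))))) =-1485*sqrt(19) / 20938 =-0.31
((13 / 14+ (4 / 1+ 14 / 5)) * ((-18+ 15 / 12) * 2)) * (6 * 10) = -108741 / 7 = -15534.43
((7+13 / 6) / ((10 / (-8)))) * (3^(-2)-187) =37004 / 27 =1370.52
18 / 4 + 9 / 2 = 9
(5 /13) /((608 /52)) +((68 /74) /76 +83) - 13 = 70.04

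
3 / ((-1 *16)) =-3 / 16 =-0.19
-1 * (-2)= 2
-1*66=-66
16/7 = 2.29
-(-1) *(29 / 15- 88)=-1291 / 15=-86.07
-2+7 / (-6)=-19 / 6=-3.17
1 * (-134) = -134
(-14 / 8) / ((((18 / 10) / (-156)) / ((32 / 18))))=7280 / 27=269.63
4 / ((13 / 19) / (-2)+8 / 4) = 152 / 63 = 2.41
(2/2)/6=1/6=0.17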